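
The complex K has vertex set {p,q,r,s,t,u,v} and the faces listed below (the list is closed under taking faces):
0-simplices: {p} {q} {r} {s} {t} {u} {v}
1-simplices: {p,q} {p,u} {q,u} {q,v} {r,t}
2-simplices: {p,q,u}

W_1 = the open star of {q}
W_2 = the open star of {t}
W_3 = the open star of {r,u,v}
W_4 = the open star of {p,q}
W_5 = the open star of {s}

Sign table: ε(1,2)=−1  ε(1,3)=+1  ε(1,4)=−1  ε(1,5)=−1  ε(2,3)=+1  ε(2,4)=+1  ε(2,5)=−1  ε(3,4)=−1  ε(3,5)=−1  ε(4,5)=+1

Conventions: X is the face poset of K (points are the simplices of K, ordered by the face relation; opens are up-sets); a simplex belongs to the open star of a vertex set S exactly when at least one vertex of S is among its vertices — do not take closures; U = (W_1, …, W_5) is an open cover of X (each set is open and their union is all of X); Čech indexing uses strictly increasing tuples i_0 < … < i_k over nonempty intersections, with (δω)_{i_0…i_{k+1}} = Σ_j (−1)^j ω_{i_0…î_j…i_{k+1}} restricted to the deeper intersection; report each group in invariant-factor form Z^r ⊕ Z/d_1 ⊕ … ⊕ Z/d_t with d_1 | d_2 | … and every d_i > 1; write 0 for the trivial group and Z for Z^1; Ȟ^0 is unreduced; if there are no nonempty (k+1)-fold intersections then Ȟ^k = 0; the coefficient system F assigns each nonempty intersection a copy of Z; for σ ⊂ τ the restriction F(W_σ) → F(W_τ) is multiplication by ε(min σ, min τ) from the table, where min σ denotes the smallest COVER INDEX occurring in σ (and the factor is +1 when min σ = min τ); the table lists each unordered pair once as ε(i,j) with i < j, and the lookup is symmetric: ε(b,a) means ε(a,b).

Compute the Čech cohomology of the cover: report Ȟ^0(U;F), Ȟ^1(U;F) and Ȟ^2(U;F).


Ȟ^0 = Z^2, Ȟ^1 = 0, Ȟ^2 = 0

nerve of the cover:
  W1={{q},{p,q},{q,u},{q,v},{p,q,u}} W2={{t},{r,t}} W3={{r},{u},{v},{p,u},{q,u},{q,v},{r,t},{p,q,u}} W4={{p},{q},{p,q},{p,u},{q,u},{q,v},{p,q,u}} W5={{s}}
  W13={{q,u},{q,v},{p,q,u}} W14={{q},{p,q},{q,u},{q,v},{p,q,u}} W23={{r,t}} W34={{p,u},{q,u},{q,v},{p,q,u}}
  W134={{q,u},{q,v},{p,q,u}}
C dims 5,4,1; δ0: rk 3, SNF 1^3; δ1: rk 1, SNF 1^1
Ȟ^0 = (5 − 3) − 0 = 2, so Ȟ^0 ≅ Z^2
Ȟ^1 = (4 − 1) − 3 = 0, so Ȟ^1 ≅ 0
Ȟ^2 = (1 − 0) − 1 = 0, so Ȟ^2 ≅ 0


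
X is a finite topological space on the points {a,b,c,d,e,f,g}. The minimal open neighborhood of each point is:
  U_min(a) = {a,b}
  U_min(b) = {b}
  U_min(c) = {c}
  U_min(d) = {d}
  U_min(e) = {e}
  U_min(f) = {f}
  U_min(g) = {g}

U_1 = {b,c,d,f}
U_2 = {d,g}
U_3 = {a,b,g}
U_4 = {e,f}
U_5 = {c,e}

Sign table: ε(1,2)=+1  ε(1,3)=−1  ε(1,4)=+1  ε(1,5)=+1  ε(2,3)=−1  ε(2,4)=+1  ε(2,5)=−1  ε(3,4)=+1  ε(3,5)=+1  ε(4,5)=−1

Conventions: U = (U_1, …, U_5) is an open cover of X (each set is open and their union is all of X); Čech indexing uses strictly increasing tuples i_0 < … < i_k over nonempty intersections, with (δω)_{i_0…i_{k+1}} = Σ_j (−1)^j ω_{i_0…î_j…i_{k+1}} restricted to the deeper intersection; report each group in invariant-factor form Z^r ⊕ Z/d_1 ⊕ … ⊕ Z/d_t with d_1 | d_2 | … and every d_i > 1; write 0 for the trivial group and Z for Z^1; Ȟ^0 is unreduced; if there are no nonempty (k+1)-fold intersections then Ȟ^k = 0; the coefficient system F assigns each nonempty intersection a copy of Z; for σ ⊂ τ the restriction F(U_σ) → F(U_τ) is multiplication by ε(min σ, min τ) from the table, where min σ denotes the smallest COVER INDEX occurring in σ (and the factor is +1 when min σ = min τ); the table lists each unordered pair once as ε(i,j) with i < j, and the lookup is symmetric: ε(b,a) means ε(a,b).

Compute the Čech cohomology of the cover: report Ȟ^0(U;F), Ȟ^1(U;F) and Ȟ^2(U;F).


Ȟ^0(U;F) ≅ 0,  Ȟ^1(U;F) ≅ Z ⊕ Z/2,  Ȟ^2(U;F) ≅ 0

nerve simplices:
  U12={d} U13={b} U14={f} U15={c} U23={g} U45={e}
C dims 5,6; δ0: rk 5, SNF 1^4·2
degree 0: 5−5−0 = 0 → Ȟ^0 ≅ 0
degree 1: 6−0−5 = 1 plus torsion [2] → Ȟ^1 ≅ Z ⊕ Z/2
degree 2: 0−0−0 = 0 → Ȟ^2 ≅ 0


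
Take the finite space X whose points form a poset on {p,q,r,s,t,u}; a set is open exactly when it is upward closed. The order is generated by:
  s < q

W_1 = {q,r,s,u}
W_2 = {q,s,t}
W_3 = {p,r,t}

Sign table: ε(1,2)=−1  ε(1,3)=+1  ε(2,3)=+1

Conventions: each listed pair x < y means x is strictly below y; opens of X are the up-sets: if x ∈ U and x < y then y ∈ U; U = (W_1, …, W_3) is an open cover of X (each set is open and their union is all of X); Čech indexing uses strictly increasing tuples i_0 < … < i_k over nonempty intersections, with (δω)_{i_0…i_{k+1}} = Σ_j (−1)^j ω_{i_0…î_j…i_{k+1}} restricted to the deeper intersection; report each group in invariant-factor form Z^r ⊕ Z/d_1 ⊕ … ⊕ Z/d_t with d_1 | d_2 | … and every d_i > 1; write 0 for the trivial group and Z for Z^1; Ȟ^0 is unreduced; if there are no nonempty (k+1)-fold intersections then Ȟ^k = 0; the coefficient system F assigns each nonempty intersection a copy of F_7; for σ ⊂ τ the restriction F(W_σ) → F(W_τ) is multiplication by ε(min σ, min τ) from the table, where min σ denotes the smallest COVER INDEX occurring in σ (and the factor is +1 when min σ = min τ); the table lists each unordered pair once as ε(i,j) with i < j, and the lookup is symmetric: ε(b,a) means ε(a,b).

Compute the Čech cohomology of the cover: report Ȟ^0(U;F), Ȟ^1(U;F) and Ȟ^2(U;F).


Ȟ^0 ≅ 0; Ȟ^1 ≅ 0; Ȟ^2 ≅ 0

nonempty intersections:
  W12={q,s} W13={r} W23={t}
C dims 3,3; δ0: rk_F7 3
Ȟ^0: (3−3)−0=0 ⇒ 0
Ȟ^1: (3−0)−3=0 ⇒ 0
Ȟ^2: (0−0)−0=0 ⇒ 0


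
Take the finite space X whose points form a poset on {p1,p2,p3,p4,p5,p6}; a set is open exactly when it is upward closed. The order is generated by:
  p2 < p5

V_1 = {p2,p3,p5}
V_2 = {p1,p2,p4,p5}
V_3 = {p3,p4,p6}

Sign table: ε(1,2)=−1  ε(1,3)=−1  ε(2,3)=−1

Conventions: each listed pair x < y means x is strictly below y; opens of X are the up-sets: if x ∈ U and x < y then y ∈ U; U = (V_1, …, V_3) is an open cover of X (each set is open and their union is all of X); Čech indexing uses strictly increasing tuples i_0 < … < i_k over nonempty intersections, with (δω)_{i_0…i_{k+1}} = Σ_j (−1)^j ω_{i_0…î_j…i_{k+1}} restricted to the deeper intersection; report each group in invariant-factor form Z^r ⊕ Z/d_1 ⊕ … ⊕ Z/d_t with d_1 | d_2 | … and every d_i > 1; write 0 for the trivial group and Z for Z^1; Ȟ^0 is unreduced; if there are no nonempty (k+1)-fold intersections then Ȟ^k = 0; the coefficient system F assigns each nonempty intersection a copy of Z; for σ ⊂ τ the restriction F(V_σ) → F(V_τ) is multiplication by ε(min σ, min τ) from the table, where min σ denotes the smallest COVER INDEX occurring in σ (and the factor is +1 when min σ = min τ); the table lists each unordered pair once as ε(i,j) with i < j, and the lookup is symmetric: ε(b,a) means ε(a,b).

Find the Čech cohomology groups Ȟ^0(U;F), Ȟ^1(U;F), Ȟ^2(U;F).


cover nerve:
  V12={p2,p5} V13={p3} V23={p4}
C dims 3,3; δ0: rk 3, SNF 1^2·2
Ȟ^0: (3−3)−0=0 ⇒ 0
Ȟ^1: (3−0)−3=0 plus torsion [2] ⇒ Z/2
Ȟ^2: (0−0)−0=0 ⇒ 0

Ȟ^0(U;F) ≅ 0, Ȟ^1(U;F) ≅ Z/2, Ȟ^2(U;F) ≅ 0


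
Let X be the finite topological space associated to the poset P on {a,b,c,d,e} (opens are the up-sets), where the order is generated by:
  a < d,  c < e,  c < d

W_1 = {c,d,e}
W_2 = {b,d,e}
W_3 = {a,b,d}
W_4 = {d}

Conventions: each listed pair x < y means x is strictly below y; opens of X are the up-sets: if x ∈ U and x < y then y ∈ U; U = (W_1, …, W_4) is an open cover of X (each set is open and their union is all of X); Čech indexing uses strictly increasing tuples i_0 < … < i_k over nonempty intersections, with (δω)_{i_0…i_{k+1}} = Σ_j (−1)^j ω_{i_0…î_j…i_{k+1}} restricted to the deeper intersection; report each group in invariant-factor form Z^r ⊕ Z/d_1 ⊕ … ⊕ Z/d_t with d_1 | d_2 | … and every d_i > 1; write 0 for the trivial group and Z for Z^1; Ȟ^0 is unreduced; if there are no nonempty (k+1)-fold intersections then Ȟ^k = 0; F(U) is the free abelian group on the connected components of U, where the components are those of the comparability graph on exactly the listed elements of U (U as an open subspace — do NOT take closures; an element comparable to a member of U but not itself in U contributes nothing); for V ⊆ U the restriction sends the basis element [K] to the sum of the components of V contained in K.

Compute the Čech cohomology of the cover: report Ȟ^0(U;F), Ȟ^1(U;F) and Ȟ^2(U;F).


Ȟ^0 ≅ Z^2, Ȟ^1 ≅ 0, Ȟ^2 ≅ 0

nonempty intersections:
  W12={d,e} W13={d} W14={d} W23={b,d} W24={d} W34={d}
  W123={d} W124={d} W134={d} W234={d}
  W1234={d}
components per intersection:
  W1: {c,d,e}
  W2: {b} {d} {e}
  W3: {a,d} {b}
  W4: {d}
  W12: {d} {e}
  W13: {d}
  W14: {d}
  W23: {b} {d}
  W24: {d}
  W34: {d}
  W123: {d}
  W124: {d}
  W134: {d}
  W234: {d}
  W1234: {d}
C dims 7,8,4,1; δ0: rk 5, SNF 1^5; δ1: rk 3, SNF 1^3; δ2: rk 1, SNF 1^1
Ȟ^0: (7−5)−0=2 ⇒ Z^2
Ȟ^1: (8−3)−5=0 ⇒ 0
Ȟ^2: (4−1)−3=0 ⇒ 0


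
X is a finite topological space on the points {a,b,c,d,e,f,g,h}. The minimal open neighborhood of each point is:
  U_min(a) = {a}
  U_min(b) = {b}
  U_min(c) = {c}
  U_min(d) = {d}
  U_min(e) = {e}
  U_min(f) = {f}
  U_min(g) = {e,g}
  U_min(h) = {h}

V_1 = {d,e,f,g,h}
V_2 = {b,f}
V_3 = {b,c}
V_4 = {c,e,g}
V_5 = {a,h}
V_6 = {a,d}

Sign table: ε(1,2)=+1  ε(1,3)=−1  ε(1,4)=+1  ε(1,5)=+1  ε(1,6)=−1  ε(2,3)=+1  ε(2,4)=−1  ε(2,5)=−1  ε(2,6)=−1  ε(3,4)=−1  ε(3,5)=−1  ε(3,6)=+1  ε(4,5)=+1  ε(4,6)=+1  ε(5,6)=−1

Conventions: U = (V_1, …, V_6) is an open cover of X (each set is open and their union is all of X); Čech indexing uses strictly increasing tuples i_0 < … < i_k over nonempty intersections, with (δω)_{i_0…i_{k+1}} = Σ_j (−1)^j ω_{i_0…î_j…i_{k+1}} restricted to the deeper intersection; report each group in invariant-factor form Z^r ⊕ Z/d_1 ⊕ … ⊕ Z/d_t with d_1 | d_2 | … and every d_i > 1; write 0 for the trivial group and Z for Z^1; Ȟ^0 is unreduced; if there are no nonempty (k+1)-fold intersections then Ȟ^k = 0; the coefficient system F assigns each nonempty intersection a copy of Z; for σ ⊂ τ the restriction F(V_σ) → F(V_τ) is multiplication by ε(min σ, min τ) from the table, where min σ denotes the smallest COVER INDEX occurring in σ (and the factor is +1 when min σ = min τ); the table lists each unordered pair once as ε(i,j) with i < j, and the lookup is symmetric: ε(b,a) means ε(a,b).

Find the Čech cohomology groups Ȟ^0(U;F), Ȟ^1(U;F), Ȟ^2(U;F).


Ȟ^0 = 0, Ȟ^1 = Z ⊕ Z/2 and Ȟ^2 = 0

nerve of the cover:
  V12={f} V14={e,g} V15={h} V16={d} V23={b} V34={c} V56={a}
C dims 6,7; δ0: rk 6, SNF 1^5·2
Ȟ^0 = (6 − 6) − 0 = 0, so Ȟ^0 ≅ 0
Ȟ^1 = (7 − 0) − 6 = 1 plus torsion [2], so Ȟ^1 ≅ Z ⊕ Z/2
Ȟ^2 = (0 − 0) − 0 = 0, so Ȟ^2 ≅ 0


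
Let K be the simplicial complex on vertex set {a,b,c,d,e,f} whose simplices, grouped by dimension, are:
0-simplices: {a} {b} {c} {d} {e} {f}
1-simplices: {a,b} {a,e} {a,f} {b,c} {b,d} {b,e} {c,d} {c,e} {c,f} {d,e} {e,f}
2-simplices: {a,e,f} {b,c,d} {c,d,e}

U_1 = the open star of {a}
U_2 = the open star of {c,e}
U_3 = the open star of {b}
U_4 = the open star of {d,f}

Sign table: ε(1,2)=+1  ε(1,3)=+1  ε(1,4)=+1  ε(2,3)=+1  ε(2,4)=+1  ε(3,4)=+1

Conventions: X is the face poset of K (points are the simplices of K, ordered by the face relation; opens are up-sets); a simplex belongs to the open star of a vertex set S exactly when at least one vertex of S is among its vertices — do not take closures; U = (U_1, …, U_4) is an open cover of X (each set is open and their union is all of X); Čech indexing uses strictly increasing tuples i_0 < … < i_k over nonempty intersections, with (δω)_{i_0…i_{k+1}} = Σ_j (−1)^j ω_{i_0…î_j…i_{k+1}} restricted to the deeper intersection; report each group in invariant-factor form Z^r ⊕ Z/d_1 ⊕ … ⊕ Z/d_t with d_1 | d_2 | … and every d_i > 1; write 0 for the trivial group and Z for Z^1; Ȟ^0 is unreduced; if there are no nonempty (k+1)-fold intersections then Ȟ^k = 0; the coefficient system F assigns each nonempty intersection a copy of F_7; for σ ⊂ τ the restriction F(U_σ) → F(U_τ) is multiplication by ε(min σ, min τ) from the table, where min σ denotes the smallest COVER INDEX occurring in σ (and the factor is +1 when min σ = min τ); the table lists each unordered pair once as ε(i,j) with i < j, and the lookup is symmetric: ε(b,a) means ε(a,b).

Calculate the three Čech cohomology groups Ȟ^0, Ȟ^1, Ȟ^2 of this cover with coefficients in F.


cover nerve:
  U1={{a},{a,b},{a,e},{a,f},{a,e,f}} U2={{c},{e},{a,e},{b,c},{b,e},{c,d},{c,e},{c,f},{d,e},{e,f},{a,e,f},{b,c,d},{c,d,e}} U3={{b},{a,b},{b,c},{b,d},{b,e},{b,c,d}} U4={{d},{f},{a,f},{b,d},{c,d},{c,f},{d,e},{e,f},{a,e,f},{b,c,d},{c,d,e}}
  U12={{a,e},{a,e,f}} U13={{a,b}} U14={{a,f},{a,e,f}} U23={{b,c},{b,e},{b,c,d}} U24={{c,d},{c,f},{d,e},{e,f},{a,e,f},{b,c,d},{c,d,e}} U34={{b,d},{b,c,d}}
  U124={{a,e,f}} U234={{b,c,d}}
C dims 4,6,2; δ0: rk_F7 3; δ1: rk_F7 2
Ȟ^0: (4−3)−0=1 ⇒ Z/7
Ȟ^1: (6−2)−3=1 ⇒ Z/7
Ȟ^2: (2−0)−2=0 ⇒ 0

Ȟ^0 ≅ Z/7,  Ȟ^1 ≅ Z/7,  Ȟ^2 ≅ 0


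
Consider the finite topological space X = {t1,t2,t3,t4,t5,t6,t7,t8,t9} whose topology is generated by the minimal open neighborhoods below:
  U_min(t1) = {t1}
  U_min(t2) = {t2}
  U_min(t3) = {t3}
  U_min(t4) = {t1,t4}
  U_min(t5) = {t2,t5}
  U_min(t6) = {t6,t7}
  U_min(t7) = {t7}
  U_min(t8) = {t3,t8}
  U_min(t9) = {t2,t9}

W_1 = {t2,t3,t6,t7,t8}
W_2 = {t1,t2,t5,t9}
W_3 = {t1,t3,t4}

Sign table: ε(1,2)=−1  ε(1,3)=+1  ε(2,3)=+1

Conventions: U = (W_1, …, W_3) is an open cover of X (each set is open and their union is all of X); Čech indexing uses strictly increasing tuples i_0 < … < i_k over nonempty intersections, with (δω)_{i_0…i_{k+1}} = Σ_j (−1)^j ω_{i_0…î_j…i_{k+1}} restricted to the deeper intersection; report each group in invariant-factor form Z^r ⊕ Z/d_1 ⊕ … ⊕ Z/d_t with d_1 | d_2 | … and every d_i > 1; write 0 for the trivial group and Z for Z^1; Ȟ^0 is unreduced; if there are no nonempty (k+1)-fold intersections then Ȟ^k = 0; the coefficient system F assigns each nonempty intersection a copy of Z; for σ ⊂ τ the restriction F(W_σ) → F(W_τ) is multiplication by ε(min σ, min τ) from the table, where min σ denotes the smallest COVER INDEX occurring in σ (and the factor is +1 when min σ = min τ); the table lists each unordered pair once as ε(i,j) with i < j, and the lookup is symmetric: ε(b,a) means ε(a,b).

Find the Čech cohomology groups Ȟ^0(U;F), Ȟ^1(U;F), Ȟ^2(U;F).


intersection data:
  W12={t2} W13={t3} W23={t1}
C dims 3,3; δ0: rk 3, SNF 1^2·2
Ȟ^0 = (3 − 3) − 0 = 0, so Ȟ^0 ≅ 0
Ȟ^1 = (3 − 0) − 3 = 0 plus torsion [2], so Ȟ^1 ≅ Z/2
Ȟ^2 = (0 − 0) − 0 = 0, so Ȟ^2 ≅ 0

Ȟ^0 = 0, Ȟ^1 = Z/2 and Ȟ^2 = 0


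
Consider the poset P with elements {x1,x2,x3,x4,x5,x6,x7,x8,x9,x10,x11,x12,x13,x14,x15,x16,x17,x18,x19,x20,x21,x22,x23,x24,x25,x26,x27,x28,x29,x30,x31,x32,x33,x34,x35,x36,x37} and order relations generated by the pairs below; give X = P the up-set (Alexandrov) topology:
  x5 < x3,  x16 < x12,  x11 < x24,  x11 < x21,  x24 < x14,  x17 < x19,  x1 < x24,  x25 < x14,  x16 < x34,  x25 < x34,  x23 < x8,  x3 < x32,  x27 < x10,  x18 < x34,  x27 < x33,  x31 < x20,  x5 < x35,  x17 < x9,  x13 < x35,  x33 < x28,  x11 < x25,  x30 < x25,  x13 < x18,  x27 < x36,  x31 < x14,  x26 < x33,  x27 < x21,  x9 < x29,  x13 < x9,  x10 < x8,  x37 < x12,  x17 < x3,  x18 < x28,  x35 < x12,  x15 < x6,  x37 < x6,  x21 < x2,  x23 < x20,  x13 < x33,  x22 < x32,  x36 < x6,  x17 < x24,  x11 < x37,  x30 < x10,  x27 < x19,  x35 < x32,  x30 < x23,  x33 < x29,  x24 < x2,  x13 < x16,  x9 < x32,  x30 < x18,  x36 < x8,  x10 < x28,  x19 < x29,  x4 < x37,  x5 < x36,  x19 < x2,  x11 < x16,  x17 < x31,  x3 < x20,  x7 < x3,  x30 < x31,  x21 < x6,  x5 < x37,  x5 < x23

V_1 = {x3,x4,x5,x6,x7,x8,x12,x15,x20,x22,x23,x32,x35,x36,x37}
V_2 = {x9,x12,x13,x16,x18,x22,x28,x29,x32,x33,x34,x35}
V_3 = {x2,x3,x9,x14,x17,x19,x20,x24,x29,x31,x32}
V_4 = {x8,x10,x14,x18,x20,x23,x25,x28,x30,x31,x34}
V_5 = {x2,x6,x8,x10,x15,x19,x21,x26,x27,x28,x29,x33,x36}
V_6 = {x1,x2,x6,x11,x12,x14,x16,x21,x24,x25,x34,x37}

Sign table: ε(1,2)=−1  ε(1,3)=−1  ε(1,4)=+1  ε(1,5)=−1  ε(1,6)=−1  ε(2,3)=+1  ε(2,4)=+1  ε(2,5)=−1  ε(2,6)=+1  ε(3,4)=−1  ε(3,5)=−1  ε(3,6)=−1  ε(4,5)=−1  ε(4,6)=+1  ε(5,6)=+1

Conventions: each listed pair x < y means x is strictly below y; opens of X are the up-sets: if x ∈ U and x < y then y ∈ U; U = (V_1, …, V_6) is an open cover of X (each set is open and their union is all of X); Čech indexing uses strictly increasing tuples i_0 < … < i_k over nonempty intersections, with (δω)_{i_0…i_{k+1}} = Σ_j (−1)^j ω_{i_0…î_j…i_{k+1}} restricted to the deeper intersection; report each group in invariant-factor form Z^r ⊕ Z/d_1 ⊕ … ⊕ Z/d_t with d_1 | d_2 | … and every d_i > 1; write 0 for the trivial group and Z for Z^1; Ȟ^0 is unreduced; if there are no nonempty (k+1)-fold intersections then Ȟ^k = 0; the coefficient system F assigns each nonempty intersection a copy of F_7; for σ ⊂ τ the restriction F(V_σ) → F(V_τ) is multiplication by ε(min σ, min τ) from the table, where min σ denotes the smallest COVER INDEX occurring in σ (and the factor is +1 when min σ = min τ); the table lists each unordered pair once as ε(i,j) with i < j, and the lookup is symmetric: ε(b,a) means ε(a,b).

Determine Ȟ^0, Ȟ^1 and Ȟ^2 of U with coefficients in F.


Ȟ^0(U;F) ≅ 0, Ȟ^1(U;F) ≅ 0, Ȟ^2(U;F) ≅ Z/7

nerve simplices:
  V12={x12,x22,x32,x35} V13={x3,x20,x32} V14={x8,x20,x23} V15={x6,x8,x15,x36} V16={x6,x12,x37} V23={x9,x29,x32} V24={x18,x28,x34} V25={x28,x29,x33} V26={x12,x16,x34} V34={x14,x20,x31} V35={x2,x19,x29} V36={x2,x14,x24} V45={x8,x10,x28} V46={x14,x25,x34} V56={x2,x6,x21}
  V123={x32} V126={x12} V134={x20} V145={x8} V156={x6} V235={x29} V245={x28} V246={x34} V346={x14} V356={x2}
C dims 6,15,10; δ0: rk_F7 6; δ1: rk_F7 9
degree 0: 6−6−0 = 0 → Ȟ^0 ≅ 0
degree 1: 15−9−6 = 0 → Ȟ^1 ≅ 0
degree 2: 10−0−9 = 1 → Ȟ^2 ≅ Z/7


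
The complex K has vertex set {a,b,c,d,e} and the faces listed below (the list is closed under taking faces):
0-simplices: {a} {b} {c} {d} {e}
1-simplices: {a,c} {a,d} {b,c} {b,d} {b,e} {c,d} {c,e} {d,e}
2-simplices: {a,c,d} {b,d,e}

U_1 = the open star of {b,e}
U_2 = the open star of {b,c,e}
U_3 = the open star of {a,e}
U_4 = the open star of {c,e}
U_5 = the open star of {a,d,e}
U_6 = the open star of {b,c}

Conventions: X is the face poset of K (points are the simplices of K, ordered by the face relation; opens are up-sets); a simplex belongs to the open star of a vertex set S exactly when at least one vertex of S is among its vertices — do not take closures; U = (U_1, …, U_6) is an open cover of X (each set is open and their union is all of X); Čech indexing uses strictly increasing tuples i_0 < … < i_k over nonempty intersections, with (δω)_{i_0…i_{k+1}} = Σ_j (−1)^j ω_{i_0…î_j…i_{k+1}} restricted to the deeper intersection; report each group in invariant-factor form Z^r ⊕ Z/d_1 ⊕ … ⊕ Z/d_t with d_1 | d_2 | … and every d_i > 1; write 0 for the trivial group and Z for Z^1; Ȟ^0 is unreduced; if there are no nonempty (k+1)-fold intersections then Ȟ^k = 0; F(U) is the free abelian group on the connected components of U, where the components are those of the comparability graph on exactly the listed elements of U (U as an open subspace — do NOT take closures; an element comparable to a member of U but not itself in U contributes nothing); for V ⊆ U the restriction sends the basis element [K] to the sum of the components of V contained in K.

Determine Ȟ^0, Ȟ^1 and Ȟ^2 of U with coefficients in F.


Ȟ^0 = Z, Ȟ^1 = Z, Ȟ^2 = 0

nonempty intersections:
  U1={{b},{e},{b,c},{b,d},{b,e},{c,e},{d,e},{b,d,e}} U2={{b},{c},{e},{a,c},{b,c},{b,d},{b,e},{c,d},{c,e},{d,e},{a,c,d},{b,d,e}} U3={{a},{e},{a,c},{a,d},{b,e},{c,e},{d,e},{a,c,d},{b,d,e}} U4={{c},{e},{a,c},{b,c},{b,e},{c,d},{c,e},{d,e},{a,c,d},{b,d,e}} U5={{a},{d},{e},{a,c},{a,d},{b,d},{b,e},{c,d},{c,e},{d,e},{a,c,d},{b,d,e}} U6={{b},{c},{a,c},{b,c},{b,d},{b,e},{c,d},{c,e},{a,c,d},{b,d,e}}
  U12={{b},{e},{b,c},{b,d},{b,e},{c,e},{d,e},{b,d,e}} U13={{e},{b,e},{c,e},{d,e},{b,d,e}} U14={{e},{b,c},{b,e},{c,e},{d,e},{b,d,e}} U15={{e},{b,d},{b,e},{c,e},{d,e},{b,d,e}} U16={{b},{b,c},{b,d},{b,e},{c,e},{b,d,e}} U23={{e},{a,c},{b,e},{c,e},{d,e},{a,c,d},{b,d,e}} U24={{c},{e},{a,c},{b,c},{b,e},{c,d},{c,e},{d,e},{a,c,d},{b,d,e}} U25={{e},{a,c},{b,d},{b,e},{c,d},{c,e},{d,e},{a,c,d},{b,d,e}} U26={{b},{c},{a,c},{b,c},{b,d},{b,e},{c,d},{c,e},{a,c,d},{b,d,e}} U34={{e},{a,c},{b,e},{c,e},{d,e},{a,c,d},{b,d,e}} U35={{a},{e},{a,c},{a,d},{b,e},{c,e},{d,e},{a,c,d},{b,d,e}} U36={{a,c},{b,e},{c,e},{a,c,d},{b,d,e}} U45={{e},{a,c},{b,e},{c,d},{c,e},{d,e},{a,c,d},{b,d,e}} U46={{c},{a,c},{b,c},{b,e},{c,d},{c,e},{a,c,d},{b,d,e}} U56={{a,c},{b,d},{b,e},{c,d},{c,e},{a,c,d},{b,d,e}}
  U123={{e},{b,e},{c,e},{d,e},{b,d,e}} U124={{e},{b,c},{b,e},{c,e},{d,e},{b,d,e}} U125={{e},{b,d},{b,e},{c,e},{d,e},{b,d,e}} U126={{b},{b,c},{b,d},{b,e},{c,e},{b,d,e}} U134={{e},{b,e},{c,e},{d,e},{b,d,e}} U135={{e},{b,e},{c,e},{d,e},{b,d,e}} U136={{b,e},{c,e},{b,d,e}} U145={{e},{b,e},{c,e},{d,e},{b,d,e}} U146={{b,c},{b,e},{c,e},{b,d,e}} U156={{b,d},{b,e},{c,e},{b,d,e}} U234={{e},{a,c},{b,e},{c,e},{d,e},{a,c,d},{b,d,e}} U235={{e},{a,c},{b,e},{c,e},{d,e},{a,c,d},{b,d,e}} U236={{a,c},{b,e},{c,e},{a,c,d},{b,d,e}} U245={{e},{a,c},{b,e},{c,d},{c,e},{d,e},{a,c,d},{b,d,e}} U246={{c},{a,c},{b,c},{b,e},{c,d},{c,e},{a,c,d},{b,d,e}} U256={{a,c},{b,d},{b,e},{c,d},{c,e},{a,c,d},{b,d,e}} U345={{e},{a,c},{b,e},{c,e},{d,e},{a,c,d},{b,d,e}} U346={{a,c},{b,e},{c,e},{a,c,d},{b,d,e}} U356={{a,c},{b,e},{c,e},{a,c,d},{b,d,e}} U456={{a,c},{b,e},{c,d},{c,e},{a,c,d},{b,d,e}}
  U1234={{e},{b,e},{c,e},{d,e},{b,d,e}} U1235={{e},{b,e},{c,e},{d,e},{b,d,e}} U1236={{b,e},{c,e},{b,d,e}} U1245={{e},{b,e},{c,e},{d,e},{b,d,e}} U1246={{b,c},{b,e},{c,e},{b,d,e}} U1256={{b,d},{b,e},{c,e},{b,d,e}} U1345={{e},{b,e},{c,e},{d,e},{b,d,e}} U1346={{b,e},{c,e},{b,d,e}} U1356={{b,e},{c,e},{b,d,e}} U1456={{b,e},{c,e},{b,d,e}} U2345={{e},{a,c},{b,e},{c,e},{d,e},{a,c,d},{b,d,e}} U2346={{a,c},{b,e},{c,e},{a,c,d},{b,d,e}} U2356={{a,c},{b,e},{c,e},{a,c,d},{b,d,e}} U2456={{a,c},{b,e},{c,d},{c,e},{a,c,d},{b,d,e}} U3456={{a,c},{b,e},{c,e},{a,c,d},{b,d,e}}
  U12345={{e},{b,e},{c,e},{d,e},{b,d,e}} U12346={{b,e},{c,e},{b,d,e}} U12356={{b,e},{c,e},{b,d,e}} U12456={{b,e},{c,e},{b,d,e}} U13456={{b,e},{c,e},{b,d,e}} U23456={{a,c},{b,e},{c,e},{a,c,d},{b,d,e}}
  U123456={{b,e},{c,e},{b,d,e}}
components per intersection:
  U1: {{b},{e},{b,c},{b,d},{b,e},{c,e},{d,e},{b,d,e}}
  U2: {{b},{c},{e},{a,c},{b,c},{b,d},{b,e},{c,d},{c,e},{d,e},{a,c,d},{b,d,e}}
  U3: {{a},{a,c},{a,d},{a,c,d}} {{e},{b,e},{c,e},{d,e},{b,d,e}}
  U4: {{c},{e},{a,c},{b,c},{b,e},{c,d},{c,e},{d,e},{a,c,d},{b,d,e}}
  U5: {{a},{d},{e},{a,c},{a,d},{b,d},{b,e},{c,d},{c,e},{d,e},{a,c,d},{b,d,e}}
  U6: {{b},{c},{a,c},{b,c},{b,d},{b,e},{c,d},{c,e},{a,c,d},{b,d,e}}
  U12: {{b},{e},{b,c},{b,d},{b,e},{c,e},{d,e},{b,d,e}}
  U13: {{e},{b,e},{c,e},{d,e},{b,d,e}}
  U14: {{e},{b,e},{c,e},{d,e},{b,d,e}} {{b,c}}
  U15: {{e},{b,d},{b,e},{c,e},{d,e},{b,d,e}}
  U16: {{b},{b,c},{b,d},{b,e},{b,d,e}} {{c,e}}
  U23: {{e},{b,e},{c,e},{d,e},{b,d,e}} {{a,c},{a,c,d}}
  U24: {{c},{e},{a,c},{b,c},{b,e},{c,d},{c,e},{d,e},{a,c,d},{b,d,e}}
  U25: {{e},{b,d},{b,e},{c,e},{d,e},{b,d,e}} {{a,c},{c,d},{a,c,d}}
  U26: {{b},{c},{a,c},{b,c},{b,d},{b,e},{c,d},{c,e},{a,c,d},{b,d,e}}
  U34: {{e},{b,e},{c,e},{d,e},{b,d,e}} {{a,c},{a,c,d}}
  U35: {{a},{a,c},{a,d},{a,c,d}} {{e},{b,e},{c,e},{d,e},{b,d,e}}
  U36: {{a,c},{a,c,d}} {{b,e},{b,d,e}} {{c,e}}
  U45: {{e},{b,e},{c,e},{d,e},{b,d,e}} {{a,c},{c,d},{a,c,d}}
  U46: {{c},{a,c},{b,c},{c,d},{c,e},{a,c,d}} {{b,e},{b,d,e}}
  U56: {{a,c},{c,d},{a,c,d}} {{b,d},{b,e},{b,d,e}} {{c,e}}
  U123: {{e},{b,e},{c,e},{d,e},{b,d,e}}
  U124: {{e},{b,e},{c,e},{d,e},{b,d,e}} {{b,c}}
  U125: {{e},{b,d},{b,e},{c,e},{d,e},{b,d,e}}
  U126: {{b},{b,c},{b,d},{b,e},{b,d,e}} {{c,e}}
  U134: {{e},{b,e},{c,e},{d,e},{b,d,e}}
  U135: {{e},{b,e},{c,e},{d,e},{b,d,e}}
  U136: {{b,e},{b,d,e}} {{c,e}}
  U145: {{e},{b,e},{c,e},{d,e},{b,d,e}}
  U146: {{b,c}} {{b,e},{b,d,e}} {{c,e}}
  U156: {{b,d},{b,e},{b,d,e}} {{c,e}}
  U234: {{e},{b,e},{c,e},{d,e},{b,d,e}} {{a,c},{a,c,d}}
  U235: {{e},{b,e},{c,e},{d,e},{b,d,e}} {{a,c},{a,c,d}}
  U236: {{a,c},{a,c,d}} {{b,e},{b,d,e}} {{c,e}}
  U245: {{e},{b,e},{c,e},{d,e},{b,d,e}} {{a,c},{c,d},{a,c,d}}
  U246: {{c},{a,c},{b,c},{c,d},{c,e},{a,c,d}} {{b,e},{b,d,e}}
  U256: {{a,c},{c,d},{a,c,d}} {{b,d},{b,e},{b,d,e}} {{c,e}}
  U345: {{e},{b,e},{c,e},{d,e},{b,d,e}} {{a,c},{a,c,d}}
  U346: {{a,c},{a,c,d}} {{b,e},{b,d,e}} {{c,e}}
  U356: {{a,c},{a,c,d}} {{b,e},{b,d,e}} {{c,e}}
  U456: {{a,c},{c,d},{a,c,d}} {{b,e},{b,d,e}} {{c,e}}
  U1234: {{e},{b,e},{c,e},{d,e},{b,d,e}}
  U1235: {{e},{b,e},{c,e},{d,e},{b,d,e}}
  U1236: {{b,e},{b,d,e}} {{c,e}}
  U1245: {{e},{b,e},{c,e},{d,e},{b,d,e}}
  U1246: {{b,c}} {{b,e},{b,d,e}} {{c,e}}
  U1256: {{b,d},{b,e},{b,d,e}} {{c,e}}
  U1345: {{e},{b,e},{c,e},{d,e},{b,d,e}}
  U1346: {{b,e},{b,d,e}} {{c,e}}
  U1356: {{b,e},{b,d,e}} {{c,e}}
  U1456: {{b,e},{b,d,e}} {{c,e}}
  U2345: {{e},{b,e},{c,e},{d,e},{b,d,e}} {{a,c},{a,c,d}}
  U2346: {{a,c},{a,c,d}} {{b,e},{b,d,e}} {{c,e}}
  U2356: {{a,c},{a,c,d}} {{b,e},{b,d,e}} {{c,e}}
  U2456: {{a,c},{c,d},{a,c,d}} {{b,e},{b,d,e}} {{c,e}}
  U3456: {{a,c},{a,c,d}} {{b,e},{b,d,e}} {{c,e}}
  U12345: {{e},{b,e},{c,e},{d,e},{b,d,e}}
  U12346: {{b,e},{b,d,e}} {{c,e}}
  U12356: {{b,e},{b,d,e}} {{c,e}}
  U12456: {{b,e},{b,d,e}} {{c,e}}
  U13456: {{b,e},{b,d,e}} {{c,e}}
  U23456: {{a,c},{a,c,d}} {{b,e},{b,d,e}} {{c,e}}
  U123456: {{b,e},{b,d,e}} {{c,e}}
C dims 7,27,41,31; δ0: rk 6, SNF 1^6; δ1: rk 20, SNF 1^20; δ2: rk 21, SNF 1^21
Ȟ^0: (7−6)−0=1 ⇒ Z
Ȟ^1: (27−20)−6=1 ⇒ Z
Ȟ^2: (41−21)−20=0 ⇒ 0


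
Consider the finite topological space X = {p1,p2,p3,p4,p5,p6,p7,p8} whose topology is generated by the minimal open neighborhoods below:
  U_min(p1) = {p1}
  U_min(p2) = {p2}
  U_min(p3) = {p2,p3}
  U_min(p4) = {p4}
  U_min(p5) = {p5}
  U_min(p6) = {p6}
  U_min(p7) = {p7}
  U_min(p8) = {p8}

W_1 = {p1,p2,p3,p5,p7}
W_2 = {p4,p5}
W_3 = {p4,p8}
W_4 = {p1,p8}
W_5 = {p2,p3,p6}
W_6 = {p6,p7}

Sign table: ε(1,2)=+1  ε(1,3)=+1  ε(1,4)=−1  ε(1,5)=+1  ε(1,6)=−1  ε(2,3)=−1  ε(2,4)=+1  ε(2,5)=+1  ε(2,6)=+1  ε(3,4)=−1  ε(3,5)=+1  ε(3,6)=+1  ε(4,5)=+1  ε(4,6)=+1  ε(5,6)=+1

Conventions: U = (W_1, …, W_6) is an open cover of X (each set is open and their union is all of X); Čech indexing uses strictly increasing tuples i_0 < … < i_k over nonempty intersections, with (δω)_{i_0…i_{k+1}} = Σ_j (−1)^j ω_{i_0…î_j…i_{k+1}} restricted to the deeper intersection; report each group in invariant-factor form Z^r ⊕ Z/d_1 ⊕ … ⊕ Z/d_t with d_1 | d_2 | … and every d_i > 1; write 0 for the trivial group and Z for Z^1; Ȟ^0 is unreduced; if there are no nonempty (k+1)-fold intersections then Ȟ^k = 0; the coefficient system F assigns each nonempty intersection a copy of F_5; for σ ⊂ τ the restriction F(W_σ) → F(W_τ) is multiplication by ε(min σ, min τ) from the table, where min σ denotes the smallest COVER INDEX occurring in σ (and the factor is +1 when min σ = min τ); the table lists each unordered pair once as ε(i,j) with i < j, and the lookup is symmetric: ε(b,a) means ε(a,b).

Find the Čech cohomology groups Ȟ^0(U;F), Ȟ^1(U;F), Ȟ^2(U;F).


Ȟ^0 ≅ 0, Ȟ^1 ≅ Z/5 and Ȟ^2 ≅ 0

nonempty intersections:
  W12={p5} W14={p1} W15={p2,p3} W16={p7} W23={p4} W34={p8} W56={p6}
C dims 6,7; δ0: rk_F5 6
Ȟ^0: (6−6)−0=0 ⇒ 0
Ȟ^1: (7−0)−6=1 ⇒ Z/5
Ȟ^2: (0−0)−0=0 ⇒ 0


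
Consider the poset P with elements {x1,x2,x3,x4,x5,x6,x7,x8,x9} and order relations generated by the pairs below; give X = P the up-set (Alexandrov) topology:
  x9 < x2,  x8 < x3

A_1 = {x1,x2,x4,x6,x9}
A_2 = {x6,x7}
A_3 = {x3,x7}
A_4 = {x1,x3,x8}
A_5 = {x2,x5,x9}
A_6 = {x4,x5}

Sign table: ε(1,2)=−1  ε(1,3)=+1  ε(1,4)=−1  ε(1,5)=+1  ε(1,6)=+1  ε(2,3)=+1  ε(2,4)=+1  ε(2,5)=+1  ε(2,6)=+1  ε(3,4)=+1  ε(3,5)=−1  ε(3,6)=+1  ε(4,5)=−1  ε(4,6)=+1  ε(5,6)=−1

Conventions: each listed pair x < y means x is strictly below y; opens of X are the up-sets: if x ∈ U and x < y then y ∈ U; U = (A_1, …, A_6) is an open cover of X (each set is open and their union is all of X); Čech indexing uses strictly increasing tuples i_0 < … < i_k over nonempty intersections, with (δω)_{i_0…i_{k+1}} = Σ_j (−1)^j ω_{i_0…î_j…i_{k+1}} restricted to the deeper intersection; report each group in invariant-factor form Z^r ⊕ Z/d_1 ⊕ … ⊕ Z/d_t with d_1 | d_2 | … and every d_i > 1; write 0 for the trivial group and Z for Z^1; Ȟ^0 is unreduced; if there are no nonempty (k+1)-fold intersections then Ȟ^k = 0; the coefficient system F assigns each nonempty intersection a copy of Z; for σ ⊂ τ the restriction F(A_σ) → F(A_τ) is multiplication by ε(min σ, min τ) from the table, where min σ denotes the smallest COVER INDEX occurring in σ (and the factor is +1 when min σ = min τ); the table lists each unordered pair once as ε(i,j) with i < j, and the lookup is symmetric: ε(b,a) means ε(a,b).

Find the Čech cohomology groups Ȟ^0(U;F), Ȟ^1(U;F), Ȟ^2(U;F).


nerve simplices:
  A12={x6} A14={x1} A15={x2,x9} A16={x4} A23={x7} A34={x3} A56={x5}
C dims 6,7; δ0: rk 6, SNF 1^5·2
degree 0: 6−6−0 = 0 → Ȟ^0 ≅ 0
degree 1: 7−0−6 = 1 plus torsion [2] → Ȟ^1 ≅ Z ⊕ Z/2
degree 2: 0−0−0 = 0 → Ȟ^2 ≅ 0

Ȟ^0 ≅ 0, Ȟ^1 ≅ Z ⊕ Z/2 and Ȟ^2 ≅ 0


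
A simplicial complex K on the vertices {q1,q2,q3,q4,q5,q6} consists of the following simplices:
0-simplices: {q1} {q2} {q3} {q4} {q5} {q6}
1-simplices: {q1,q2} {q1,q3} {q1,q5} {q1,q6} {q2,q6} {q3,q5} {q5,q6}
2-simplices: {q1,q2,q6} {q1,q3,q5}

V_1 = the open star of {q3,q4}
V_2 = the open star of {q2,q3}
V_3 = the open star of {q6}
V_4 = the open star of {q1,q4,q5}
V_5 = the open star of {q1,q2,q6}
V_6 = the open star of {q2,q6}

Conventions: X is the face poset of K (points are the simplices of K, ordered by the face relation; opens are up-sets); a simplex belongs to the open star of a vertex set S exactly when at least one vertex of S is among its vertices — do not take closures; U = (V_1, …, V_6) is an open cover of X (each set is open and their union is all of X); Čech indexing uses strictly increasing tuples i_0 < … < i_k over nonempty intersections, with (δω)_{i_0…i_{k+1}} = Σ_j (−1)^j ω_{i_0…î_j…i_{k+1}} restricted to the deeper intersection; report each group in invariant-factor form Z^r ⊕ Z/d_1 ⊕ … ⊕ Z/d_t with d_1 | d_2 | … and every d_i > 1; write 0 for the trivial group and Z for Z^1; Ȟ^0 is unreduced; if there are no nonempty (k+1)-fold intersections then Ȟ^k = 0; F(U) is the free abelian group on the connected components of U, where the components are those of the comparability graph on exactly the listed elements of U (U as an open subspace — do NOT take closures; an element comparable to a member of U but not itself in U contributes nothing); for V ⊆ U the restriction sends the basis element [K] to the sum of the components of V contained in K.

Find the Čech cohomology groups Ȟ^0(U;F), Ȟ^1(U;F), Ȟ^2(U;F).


nerve of the cover:
  V1={{q3},{q4},{q1,q3},{q3,q5},{q1,q3,q5}} V2={{q2},{q3},{q1,q2},{q1,q3},{q2,q6},{q3,q5},{q1,q2,q6},{q1,q3,q5}} V3={{q6},{q1,q6},{q2,q6},{q5,q6},{q1,q2,q6}} V4={{q1},{q4},{q5},{q1,q2},{q1,q3},{q1,q5},{q1,q6},{q3,q5},{q5,q6},{q1,q2,q6},{q1,q3,q5}} V5={{q1},{q2},{q6},{q1,q2},{q1,q3},{q1,q5},{q1,q6},{q2,q6},{q5,q6},{q1,q2,q6},{q1,q3,q5}} V6={{q2},{q6},{q1,q2},{q1,q6},{q2,q6},{q5,q6},{q1,q2,q6}}
  V12={{q3},{q1,q3},{q3,q5},{q1,q3,q5}} V14={{q4},{q1,q3},{q3,q5},{q1,q3,q5}} V15={{q1,q3},{q1,q3,q5}} V23={{q2,q6},{q1,q2,q6}} V24={{q1,q2},{q1,q3},{q3,q5},{q1,q2,q6},{q1,q3,q5}} V25={{q2},{q1,q2},{q1,q3},{q2,q6},{q1,q2,q6},{q1,q3,q5}} V26={{q2},{q1,q2},{q2,q6},{q1,q2,q6}} V34={{q1,q6},{q5,q6},{q1,q2,q6}} V35={{q6},{q1,q6},{q2,q6},{q5,q6},{q1,q2,q6}} V36={{q6},{q1,q6},{q2,q6},{q5,q6},{q1,q2,q6}} V45={{q1},{q1,q2},{q1,q3},{q1,q5},{q1,q6},{q5,q6},{q1,q2,q6},{q1,q3,q5}} V46={{q1,q2},{q1,q6},{q5,q6},{q1,q2,q6}} V56={{q2},{q6},{q1,q2},{q1,q6},{q2,q6},{q5,q6},{q1,q2,q6}}
  V124={{q1,q3},{q3,q5},{q1,q3,q5}} V125={{q1,q3},{q1,q3,q5}} V145={{q1,q3},{q1,q3,q5}} V234={{q1,q2,q6}} V235={{q2,q6},{q1,q2,q6}} V236={{q2,q6},{q1,q2,q6}} V245={{q1,q2},{q1,q3},{q1,q2,q6},{q1,q3,q5}} V246={{q1,q2},{q1,q2,q6}} V256={{q2},{q1,q2},{q2,q6},{q1,q2,q6}} V345={{q1,q6},{q5,q6},{q1,q2,q6}} V346={{q1,q6},{q5,q6},{q1,q2,q6}} V356={{q6},{q1,q6},{q2,q6},{q5,q6},{q1,q2,q6}} V456={{q1,q2},{q1,q6},{q5,q6},{q1,q2,q6}}
  V1245={{q1,q3},{q1,q3,q5}} V2345={{q1,q2,q6}} V2346={{q1,q2,q6}} V2356={{q2,q6},{q1,q2,q6}} V2456={{q1,q2},{q1,q2,q6}} V3456={{q1,q6},{q5,q6},{q1,q2,q6}}
  V23456={{q1,q2,q6}}
components per intersection:
  V1: {{q3},{q1,q3},{q3,q5},{q1,q3,q5}} {{q4}}
  V2: {{q2},{q1,q2},{q2,q6},{q1,q2,q6}} {{q3},{q1,q3},{q3,q5},{q1,q3,q5}}
  V3: {{q6},{q1,q6},{q2,q6},{q5,q6},{q1,q2,q6}}
  V4: {{q1},{q5},{q1,q2},{q1,q3},{q1,q5},{q1,q6},{q3,q5},{q5,q6},{q1,q2,q6},{q1,q3,q5}} {{q4}}
  V5: {{q1},{q2},{q6},{q1,q2},{q1,q3},{q1,q5},{q1,q6},{q2,q6},{q5,q6},{q1,q2,q6},{q1,q3,q5}}
  V6: {{q2},{q6},{q1,q2},{q1,q6},{q2,q6},{q5,q6},{q1,q2,q6}}
  V12: {{q3},{q1,q3},{q3,q5},{q1,q3,q5}}
  V14: {{q4}} {{q1,q3},{q3,q5},{q1,q3,q5}}
  V15: {{q1,q3},{q1,q3,q5}}
  V23: {{q2,q6},{q1,q2,q6}}
  V24: {{q1,q2},{q1,q2,q6}} {{q1,q3},{q3,q5},{q1,q3,q5}}
  V25: {{q2},{q1,q2},{q2,q6},{q1,q2,q6}} {{q1,q3},{q1,q3,q5}}
  V26: {{q2},{q1,q2},{q2,q6},{q1,q2,q6}}
  V34: {{q1,q6},{q1,q2,q6}} {{q5,q6}}
  V35: {{q6},{q1,q6},{q2,q6},{q5,q6},{q1,q2,q6}}
  V36: {{q6},{q1,q6},{q2,q6},{q5,q6},{q1,q2,q6}}
  V45: {{q1},{q1,q2},{q1,q3},{q1,q5},{q1,q6},{q1,q2,q6},{q1,q3,q5}} {{q5,q6}}
  V46: {{q1,q2},{q1,q6},{q1,q2,q6}} {{q5,q6}}
  V56: {{q2},{q6},{q1,q2},{q1,q6},{q2,q6},{q5,q6},{q1,q2,q6}}
  V124: {{q1,q3},{q3,q5},{q1,q3,q5}}
  V125: {{q1,q3},{q1,q3,q5}}
  V145: {{q1,q3},{q1,q3,q5}}
  V234: {{q1,q2,q6}}
  V235: {{q2,q6},{q1,q2,q6}}
  V236: {{q2,q6},{q1,q2,q6}}
  V245: {{q1,q2},{q1,q2,q6}} {{q1,q3},{q1,q3,q5}}
  V246: {{q1,q2},{q1,q2,q6}}
  V256: {{q2},{q1,q2},{q2,q6},{q1,q2,q6}}
  V345: {{q1,q6},{q1,q2,q6}} {{q5,q6}}
  V346: {{q1,q6},{q1,q2,q6}} {{q5,q6}}
  V356: {{q6},{q1,q6},{q2,q6},{q5,q6},{q1,q2,q6}}
  V456: {{q1,q2},{q1,q6},{q1,q2,q6}} {{q5,q6}}
  V1245: {{q1,q3},{q1,q3,q5}}
  V2345: {{q1,q2,q6}}
  V2346: {{q1,q2,q6}}
  V2356: {{q2,q6},{q1,q2,q6}}
  V2456: {{q1,q2},{q1,q2,q6}}
  V3456: {{q1,q6},{q1,q2,q6}} {{q5,q6}}
  V23456: {{q1,q2,q6}}
C dims 9,19,17,7; δ0: rk 7, SNF 1^7; δ1: rk 11, SNF 1^11; δ2: rk 6, SNF 1^6
Ȟ^0 = (9 − 7) − 0 = 2, so Ȟ^0 ≅ Z^2
Ȟ^1 = (19 − 11) − 7 = 1, so Ȟ^1 ≅ Z
Ȟ^2 = (17 − 6) − 11 = 0, so Ȟ^2 ≅ 0

Ȟ^0(U;F) ≅ Z^2,  Ȟ^1(U;F) ≅ Z,  Ȟ^2(U;F) ≅ 0


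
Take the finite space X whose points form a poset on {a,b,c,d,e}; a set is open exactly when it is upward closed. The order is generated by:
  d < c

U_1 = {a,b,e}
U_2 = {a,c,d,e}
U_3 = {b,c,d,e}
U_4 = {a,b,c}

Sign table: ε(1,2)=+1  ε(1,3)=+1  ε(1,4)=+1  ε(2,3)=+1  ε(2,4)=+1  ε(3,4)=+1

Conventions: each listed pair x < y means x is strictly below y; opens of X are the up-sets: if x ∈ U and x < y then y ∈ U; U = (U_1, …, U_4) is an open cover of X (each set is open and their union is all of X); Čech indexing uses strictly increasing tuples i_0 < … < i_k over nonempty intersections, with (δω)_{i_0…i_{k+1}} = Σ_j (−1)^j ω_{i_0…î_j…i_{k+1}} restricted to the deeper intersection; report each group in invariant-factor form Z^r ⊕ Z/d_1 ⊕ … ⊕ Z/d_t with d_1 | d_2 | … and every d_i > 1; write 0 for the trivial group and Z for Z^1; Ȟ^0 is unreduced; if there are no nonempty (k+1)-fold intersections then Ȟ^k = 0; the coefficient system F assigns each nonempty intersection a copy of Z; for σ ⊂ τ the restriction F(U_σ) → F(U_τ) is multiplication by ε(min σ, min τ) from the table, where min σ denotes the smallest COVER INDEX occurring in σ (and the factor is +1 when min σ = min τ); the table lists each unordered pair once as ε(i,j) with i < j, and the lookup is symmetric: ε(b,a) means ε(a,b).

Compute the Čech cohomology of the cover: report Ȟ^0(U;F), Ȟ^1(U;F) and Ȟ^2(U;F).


Ȟ^0 = Z; Ȟ^1 = 0; Ȟ^2 = Z

cover nerve:
  U12={a,e} U13={b,e} U14={a,b} U23={c,d,e} U24={a,c} U34={b,c}
  U123={e} U124={a} U134={b} U234={c}
C dims 4,6,4; δ0: rk 3, SNF 1^3; δ1: rk 3, SNF 1^3
Ȟ^0: (4−3)−0=1 ⇒ Z
Ȟ^1: (6−3)−3=0 ⇒ 0
Ȟ^2: (4−0)−3=1 ⇒ Z


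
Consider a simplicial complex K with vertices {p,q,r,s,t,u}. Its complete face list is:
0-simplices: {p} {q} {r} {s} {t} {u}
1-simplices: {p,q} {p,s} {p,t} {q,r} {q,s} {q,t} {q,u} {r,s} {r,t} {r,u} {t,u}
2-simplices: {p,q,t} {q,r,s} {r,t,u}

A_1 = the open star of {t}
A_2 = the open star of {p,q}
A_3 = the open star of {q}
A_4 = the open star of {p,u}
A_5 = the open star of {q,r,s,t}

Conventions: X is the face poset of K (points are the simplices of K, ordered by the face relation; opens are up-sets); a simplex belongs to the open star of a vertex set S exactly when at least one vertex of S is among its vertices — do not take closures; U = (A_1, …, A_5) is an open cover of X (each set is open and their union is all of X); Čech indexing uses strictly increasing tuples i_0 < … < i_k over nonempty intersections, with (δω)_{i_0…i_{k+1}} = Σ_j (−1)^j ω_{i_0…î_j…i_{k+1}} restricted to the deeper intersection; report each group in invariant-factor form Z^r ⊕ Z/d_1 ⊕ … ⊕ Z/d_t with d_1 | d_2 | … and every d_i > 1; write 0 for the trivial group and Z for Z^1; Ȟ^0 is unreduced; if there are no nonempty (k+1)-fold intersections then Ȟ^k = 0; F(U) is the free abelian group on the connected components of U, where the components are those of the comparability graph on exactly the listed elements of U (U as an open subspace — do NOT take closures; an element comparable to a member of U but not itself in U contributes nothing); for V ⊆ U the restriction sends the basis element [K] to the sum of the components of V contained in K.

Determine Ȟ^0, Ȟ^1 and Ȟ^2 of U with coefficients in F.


Ȟ^0 ≅ Z,  Ȟ^1 ≅ Z^2,  Ȟ^2 ≅ 0

nerve of the cover:
  A1={{t},{p,t},{q,t},{r,t},{t,u},{p,q,t},{r,t,u}} A2={{p},{q},{p,q},{p,s},{p,t},{q,r},{q,s},{q,t},{q,u},{p,q,t},{q,r,s}} A3={{q},{p,q},{q,r},{q,s},{q,t},{q,u},{p,q,t},{q,r,s}} A4={{p},{u},{p,q},{p,s},{p,t},{q,u},{r,u},{t,u},{p,q,t},{r,t,u}} A5={{q},{r},{s},{t},{p,q},{p,s},{p,t},{q,r},{q,s},{q,t},{q,u},{r,s},{r,t},{r,u},{t,u},{p,q,t},{q,r,s},{r,t,u}}
  A12={{p,t},{q,t},{p,q,t}} A13={{q,t},{p,q,t}} A14={{p,t},{t,u},{p,q,t},{r,t,u}} A15={{t},{p,t},{q,t},{r,t},{t,u},{p,q,t},{r,t,u}} A23={{q},{p,q},{q,r},{q,s},{q,t},{q,u},{p,q,t},{q,r,s}} A24={{p},{p,q},{p,s},{p,t},{q,u},{p,q,t}} A25={{q},{p,q},{p,s},{p,t},{q,r},{q,s},{q,t},{q,u},{p,q,t},{q,r,s}} A34={{p,q},{q,u},{p,q,t}} A35={{q},{p,q},{q,r},{q,s},{q,t},{q,u},{p,q,t},{q,r,s}} A45={{p,q},{p,s},{p,t},{q,u},{r,u},{t,u},{p,q,t},{r,t,u}}
  A123={{q,t},{p,q,t}} A124={{p,t},{p,q,t}} A125={{p,t},{q,t},{p,q,t}} A134={{p,q,t}} A135={{q,t},{p,q,t}} A145={{p,t},{t,u},{p,q,t},{r,t,u}} A234={{p,q},{q,u},{p,q,t}} A235={{q},{p,q},{q,r},{q,s},{q,t},{q,u},{p,q,t},{q,r,s}} A245={{p,q},{p,s},{p,t},{q,u},{p,q,t}} A345={{p,q},{q,u},{p,q,t}}
  A1234={{p,q,t}} A1235={{q,t},{p,q,t}} A1245={{p,t},{p,q,t}} A1345={{p,q,t}} A2345={{p,q},{q,u},{p,q,t}}
  A12345={{p,q,t}}
components per intersection:
  A1: {{t},{p,t},{q,t},{r,t},{t,u},{p,q,t},{r,t,u}}
  A2: {{p},{q},{p,q},{p,s},{p,t},{q,r},{q,s},{q,t},{q,u},{p,q,t},{q,r,s}}
  A3: {{q},{p,q},{q,r},{q,s},{q,t},{q,u},{p,q,t},{q,r,s}}
  A4: {{p},{p,q},{p,s},{p,t},{p,q,t}} {{u},{q,u},{r,u},{t,u},{r,t,u}}
  A5: {{q},{r},{s},{t},{p,q},{p,s},{p,t},{q,r},{q,s},{q,t},{q,u},{r,s},{r,t},{r,u},{t,u},{p,q,t},{q,r,s},{r,t,u}}
  A12: {{p,t},{q,t},{p,q,t}}
  A13: {{q,t},{p,q,t}}
  A14: {{p,t},{p,q,t}} {{t,u},{r,t,u}}
  A15: {{t},{p,t},{q,t},{r,t},{t,u},{p,q,t},{r,t,u}}
  A23: {{q},{p,q},{q,r},{q,s},{q,t},{q,u},{p,q,t},{q,r,s}}
  A24: {{p},{p,q},{p,s},{p,t},{p,q,t}} {{q,u}}
  A25: {{q},{p,q},{p,t},{q,r},{q,s},{q,t},{q,u},{p,q,t},{q,r,s}} {{p,s}}
  A34: {{p,q},{p,q,t}} {{q,u}}
  A35: {{q},{p,q},{q,r},{q,s},{q,t},{q,u},{p,q,t},{q,r,s}}
  A45: {{p,q},{p,t},{p,q,t}} {{p,s}} {{q,u}} {{r,u},{t,u},{r,t,u}}
  A123: {{q,t},{p,q,t}}
  A124: {{p,t},{p,q,t}}
  A125: {{p,t},{q,t},{p,q,t}}
  A134: {{p,q,t}}
  A135: {{q,t},{p,q,t}}
  A145: {{p,t},{p,q,t}} {{t,u},{r,t,u}}
  A234: {{p,q},{p,q,t}} {{q,u}}
  A235: {{q},{p,q},{q,r},{q,s},{q,t},{q,u},{p,q,t},{q,r,s}}
  A245: {{p,q},{p,t},{p,q,t}} {{p,s}} {{q,u}}
  A345: {{p,q},{p,q,t}} {{q,u}}
  A1234: {{p,q,t}}
  A1235: {{q,t},{p,q,t}}
  A1245: {{p,t},{p,q,t}}
  A1345: {{p,q,t}}
  A2345: {{p,q},{p,q,t}} {{q,u}}
  A12345: {{p,q,t}}
C dims 6,17,15,6; δ0: rk 5, SNF 1^5; δ1: rk 10, SNF 1^10; δ2: rk 5, SNF 1^5
Ȟ^0 = (6 − 5) − 0 = 1, so Ȟ^0 ≅ Z
Ȟ^1 = (17 − 10) − 5 = 2, so Ȟ^1 ≅ Z^2
Ȟ^2 = (15 − 5) − 10 = 0, so Ȟ^2 ≅ 0
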